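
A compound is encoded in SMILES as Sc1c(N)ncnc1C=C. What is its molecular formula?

C6H7N3S

Heavy atoms from the SMILES: 6 C, 3 N, 1 S.
Implicit hydrogens by atom environment:
  3 × C (aromatic): no H
  2 × N (aromatic): no H
  1 × C: 2 H
  1 × C (aromatic): 1 H
  1 × C: 1 H
  1 × N: 2 H
  1 × S: 1 H
  Total hydrogens = 7.
Molecular formula: C6H7N3S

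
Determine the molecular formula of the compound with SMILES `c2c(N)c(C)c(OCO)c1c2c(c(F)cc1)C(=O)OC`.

C14H14FNO4

Heavy atoms from the SMILES: 14 C, 1 F, 1 N, 4 O.
Implicit hydrogens by atom environment:
  7 × C (aromatic): no H
  3 × C (aromatic): 1 H each → 3
  3 × O: no H
  2 × C: 3 H each → 6
  1 × C: 2 H
  1 × C: no H
  1 × F: no H
  1 × N: 2 H
  1 × O: 1 H
  Total hydrogens = 14.
Molecular formula: C14H14FNO4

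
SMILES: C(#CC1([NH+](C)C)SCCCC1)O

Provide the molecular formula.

Heavy atoms from the SMILES: 9 C, 1 N, 1 O, 1 S.
Implicit hydrogens by atom environment:
  4 × C: 2 H each → 8
  3 × C: no H
  2 × C: 3 H each → 6
  1 × N (charge +1): 1 H
  1 × O: 1 H
  1 × S: no H
  Total hydrogens = 16.
Net charge +1.
Molecular formula: C9H16NOS+

C9H16NOS+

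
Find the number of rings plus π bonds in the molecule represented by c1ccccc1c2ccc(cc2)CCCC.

Molecular formula from the SMILES: C16H18.
DoU = (2C + 2 + N − H − X)/2 = (2·16 + 2 + 0 − 18 − 0)/2 = 16/2 = 8.
(Structurally: 2 ring(s) + 6 π bond(s) = 8.)

8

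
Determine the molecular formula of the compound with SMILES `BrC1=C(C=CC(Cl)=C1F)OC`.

Heavy atoms from the SMILES: 1 Br, 7 C, 1 Cl, 1 F, 1 O.
Implicit hydrogens by atom environment:
  4 × C (aromatic): no H
  2 × C (aromatic): 1 H each → 2
  1 × Br: no H
  1 × C: 3 H
  1 × Cl: no H
  1 × F: no H
  1 × O: no H
  Total hydrogens = 5.
Molecular formula: C7H5BrClFO

C7H5BrClFO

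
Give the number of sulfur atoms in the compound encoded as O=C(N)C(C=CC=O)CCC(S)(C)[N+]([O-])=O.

1

The symbol for sulfur appears 1 time in the SMILES.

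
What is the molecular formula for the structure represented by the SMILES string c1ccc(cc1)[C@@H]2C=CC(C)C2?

Heavy atoms from the SMILES: 12 C.
Implicit hydrogens by atom environment:
  5 × C (aromatic): 1 H each → 5
  4 × C: 1 H each → 4
  1 × C: 3 H
  1 × C: 2 H
  1 × C (aromatic): no H
  Total hydrogens = 14.
Molecular formula: C12H14

C12H14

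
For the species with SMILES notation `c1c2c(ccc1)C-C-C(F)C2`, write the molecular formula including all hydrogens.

C10H11F

Heavy atoms from the SMILES: 10 C, 1 F.
Implicit hydrogens by atom environment:
  4 × C (aromatic): 1 H each → 4
  3 × C: 2 H each → 6
  2 × C (aromatic): no H
  1 × C: 1 H
  1 × F: no H
  Total hydrogens = 11.
Molecular formula: C10H11F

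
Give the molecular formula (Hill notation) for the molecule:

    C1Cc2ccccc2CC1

C10H12

Heavy atoms from the SMILES: 10 C.
Implicit hydrogens by atom environment:
  4 × C: 2 H each → 8
  4 × C (aromatic): 1 H each → 4
  2 × C (aromatic): no H
  Total hydrogens = 12.
Molecular formula: C10H12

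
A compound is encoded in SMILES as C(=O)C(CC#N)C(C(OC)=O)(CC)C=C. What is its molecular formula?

Heavy atoms from the SMILES: 11 C, 1 N, 3 O.
Implicit hydrogens by atom environment:
  3 × C: 2 H each → 6
  3 × C: 1 H each → 3
  3 × C: no H
  3 × O: no H
  2 × C: 3 H each → 6
  1 × N: no H
  Total hydrogens = 15.
Molecular formula: C11H15NO3

C11H15NO3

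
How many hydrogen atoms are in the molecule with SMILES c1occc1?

Hydrogens are implicit in SMILES; fill each atom to its normal valence:
  4 × C (aromatic): 1 H each → 4
  1 × O (aromatic): no H
  Total hydrogens = 4.

4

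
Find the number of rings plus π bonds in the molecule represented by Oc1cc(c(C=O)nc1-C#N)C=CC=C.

Molecular formula from the SMILES: C11H8N2O2.
DoU = (2C + 2 + N − H − X)/2 = (2·11 + 2 + 2 − 8 − 0)/2 = 18/2 = 9.
(Structurally: 1 ring(s) + 8 π bond(s) = 9.)

9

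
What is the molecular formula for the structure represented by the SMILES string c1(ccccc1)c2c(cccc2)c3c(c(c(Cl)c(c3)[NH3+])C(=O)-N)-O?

Heavy atoms from the SMILES: 19 C, 1 Cl, 2 N, 2 O.
Implicit hydrogens by atom environment:
  10 × C (aromatic): 1 H each → 10
  8 × C (aromatic): no H
  1 × C: no H
  1 × Cl: no H
  1 × N (charge +1): 3 H
  1 × N: 2 H
  1 × O: 1 H
  1 × O: no H
  Total hydrogens = 16.
Net charge +1.
Molecular formula: C19H16ClN2O2+

C19H16ClN2O2+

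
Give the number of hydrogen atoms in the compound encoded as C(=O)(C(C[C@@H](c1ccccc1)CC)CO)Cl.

17

Hydrogens are implicit in SMILES; fill each atom to its normal valence:
  5 × C (aromatic): 1 H each → 5
  3 × C: 2 H each → 6
  2 × C: 1 H each → 2
  1 × C: 3 H
  1 × C: no H
  1 × C (aromatic): no H
  1 × Cl: no H
  1 × O: 1 H
  1 × O: no H
  Total hydrogens = 17.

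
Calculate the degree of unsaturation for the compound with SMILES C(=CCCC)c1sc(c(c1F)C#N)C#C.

8

Molecular formula from the SMILES: C12H10FNS.
DoU = (2C + 2 + N − H − X)/2 = (2·12 + 2 + 1 − 10 − 1)/2 = 16/2 = 8.
(Structurally: 1 ring(s) + 7 π bond(s) = 8.)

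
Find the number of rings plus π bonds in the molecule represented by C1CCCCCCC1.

Molecular formula from the SMILES: C8H16.
DoU = (2C + 2 + N − H − X)/2 = (2·8 + 2 + 0 − 16 − 0)/2 = 2/2 = 1.
(Structurally: 1 ring(s) + 0 π bond(s) = 1.)

1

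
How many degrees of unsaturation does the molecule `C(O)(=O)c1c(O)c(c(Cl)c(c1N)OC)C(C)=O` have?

Molecular formula from the SMILES: C10H10ClNO5.
DoU = (2C + 2 + N − H − X)/2 = (2·10 + 2 + 1 − 10 − 1)/2 = 12/2 = 6.
(Structurally: 1 ring(s) + 5 π bond(s) = 6.)

6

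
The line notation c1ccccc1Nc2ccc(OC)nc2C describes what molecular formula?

Heavy atoms from the SMILES: 13 C, 2 N, 1 O.
Implicit hydrogens by atom environment:
  7 × C (aromatic): 1 H each → 7
  4 × C (aromatic): no H
  2 × C: 3 H each → 6
  1 × N: 1 H
  1 × N (aromatic): no H
  1 × O: no H
  Total hydrogens = 14.
Molecular formula: C13H14N2O

C13H14N2O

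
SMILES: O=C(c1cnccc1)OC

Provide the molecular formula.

Heavy atoms from the SMILES: 7 C, 1 N, 2 O.
Implicit hydrogens by atom environment:
  4 × C (aromatic): 1 H each → 4
  2 × O: no H
  1 × C: 3 H
  1 × C (aromatic): no H
  1 × C: no H
  1 × N (aromatic): no H
  Total hydrogens = 7.
Molecular formula: C7H7NO2

C7H7NO2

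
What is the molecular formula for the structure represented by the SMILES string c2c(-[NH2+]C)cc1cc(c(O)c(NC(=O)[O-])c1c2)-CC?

Heavy atoms from the SMILES: 14 C, 2 N, 3 O.
Implicit hydrogens by atom environment:
  6 × C (aromatic): no H
  4 × C (aromatic): 1 H each → 4
  2 × C: 3 H each → 6
  1 × C: 2 H
  1 × C: no H
  1 × N (charge +1): 2 H
  1 × N: 1 H
  1 × O: 1 H
  1 × O: no H
  1 × O (charge -1): no H
  Total hydrogens = 16.
Molecular formula: C14H16N2O3

C14H16N2O3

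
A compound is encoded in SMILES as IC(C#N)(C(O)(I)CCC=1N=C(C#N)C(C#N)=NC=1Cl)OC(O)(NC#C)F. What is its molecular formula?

Heavy atoms from the SMILES: 14 C, 1 Cl, 1 F, 2 I, 6 N, 3 O.
Implicit hydrogens by atom environment:
  7 × C: no H
  4 × C (aromatic): no H
  3 × N: no H
  2 × C: 2 H each → 4
  2 × I: no H
  2 × N (aromatic): no H
  2 × O: 1 H each → 2
  1 × C: 1 H
  1 × Cl: no H
  1 × F: no H
  1 × N: 1 H
  1 × O: no H
  Total hydrogens = 8.
Molecular formula: C14H8ClFI2N6O3

C14H8ClFI2N6O3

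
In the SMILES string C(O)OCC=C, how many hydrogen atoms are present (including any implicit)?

8

Hydrogens are implicit in SMILES; fill each atom to its normal valence:
  3 × C: 2 H each → 6
  1 × C: 1 H
  1 × O: 1 H
  1 × O: no H
  Total hydrogens = 8.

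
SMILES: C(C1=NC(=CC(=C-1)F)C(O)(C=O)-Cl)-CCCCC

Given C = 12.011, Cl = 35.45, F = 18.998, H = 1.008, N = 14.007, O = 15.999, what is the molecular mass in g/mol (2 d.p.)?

273.73

Molecular formula: C13H17ClFNO2.
M = 13×12.011 + 1×35.45 + 1×18.998 + 17×1.008 + 1×14.007 + 2×15.999 = 273.73 g/mol.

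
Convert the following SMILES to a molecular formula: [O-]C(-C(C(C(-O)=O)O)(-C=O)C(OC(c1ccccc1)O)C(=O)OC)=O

Heavy atoms from the SMILES: 15 C, 10 O.
Implicit hydrogens by atom environment:
  6 × O: no H
  5 × C (aromatic): 1 H each → 5
  4 × C: 1 H each → 4
  4 × C: no H
  3 × O: 1 H each → 3
  1 × C: 3 H
  1 × C (aromatic): no H
  1 × O (charge -1): no H
  Total hydrogens = 15.
Net charge -1.
Molecular formula: C15H15O10-

C15H15O10-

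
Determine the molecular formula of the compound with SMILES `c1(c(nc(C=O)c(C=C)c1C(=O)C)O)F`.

C10H8FNO3

Heavy atoms from the SMILES: 10 C, 1 F, 1 N, 3 O.
Implicit hydrogens by atom environment:
  5 × C (aromatic): no H
  2 × C: 1 H each → 2
  2 × O: no H
  1 × C: 3 H
  1 × C: 2 H
  1 × C: no H
  1 × F: no H
  1 × N (aromatic): no H
  1 × O: 1 H
  Total hydrogens = 8.
Molecular formula: C10H8FNO3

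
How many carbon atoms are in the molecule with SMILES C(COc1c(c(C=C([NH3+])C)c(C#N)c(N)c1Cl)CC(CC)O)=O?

16

The symbol for carbon appears 16 times in the SMILES. Lowercase c denotes aromatic carbon and counts toward C.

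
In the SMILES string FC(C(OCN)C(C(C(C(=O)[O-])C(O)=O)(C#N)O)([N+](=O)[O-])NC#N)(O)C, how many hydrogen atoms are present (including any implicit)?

Hydrogens are implicit in SMILES; fill each atom to its normal valence:
  7 × C: no H
  4 × O: no H
  3 × O: 1 H each → 3
  2 × C: 1 H each → 2
  2 × N: no H
  2 × O (charge -1): no H
  1 × C: 3 H
  1 × C: 2 H
  1 × F: no H
  1 × N: 2 H
  1 × N: 1 H
  1 × N (charge +1): no H
  Total hydrogens = 13.

13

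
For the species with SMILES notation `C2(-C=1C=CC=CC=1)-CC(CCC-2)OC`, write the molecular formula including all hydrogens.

C13H18O

Heavy atoms from the SMILES: 13 C, 1 O.
Implicit hydrogens by atom environment:
  5 × C (aromatic): 1 H each → 5
  4 × C: 2 H each → 8
  2 × C: 1 H each → 2
  1 × C: 3 H
  1 × C (aromatic): no H
  1 × O: no H
  Total hydrogens = 18.
Molecular formula: C13H18O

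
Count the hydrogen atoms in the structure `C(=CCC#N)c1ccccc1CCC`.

15

Hydrogens are implicit in SMILES; fill each atom to its normal valence:
  4 × C (aromatic): 1 H each → 4
  3 × C: 2 H each → 6
  2 × C: 1 H each → 2
  2 × C (aromatic): no H
  1 × C: 3 H
  1 × C: no H
  1 × N: no H
  Total hydrogens = 15.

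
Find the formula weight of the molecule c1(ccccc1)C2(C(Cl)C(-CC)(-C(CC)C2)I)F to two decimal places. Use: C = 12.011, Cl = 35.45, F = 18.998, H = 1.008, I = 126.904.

Molecular formula: C15H19ClFI.
M = 15×12.011 + 1×35.45 + 1×18.998 + 19×1.008 + 1×126.904 = 380.67 g/mol.

380.67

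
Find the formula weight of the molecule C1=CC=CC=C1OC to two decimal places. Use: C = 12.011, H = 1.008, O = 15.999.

108.14

Molecular formula: C7H8O.
M = 7×12.011 + 8×1.008 + 1×15.999 = 108.14 g/mol.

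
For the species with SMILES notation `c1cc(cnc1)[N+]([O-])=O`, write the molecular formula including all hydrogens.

Heavy atoms from the SMILES: 5 C, 2 N, 2 O.
Implicit hydrogens by atom environment:
  4 × C (aromatic): 1 H each → 4
  1 × C (aromatic): no H
  1 × N (aromatic): no H
  1 × N (charge +1): no H
  1 × O: no H
  1 × O (charge -1): no H
  Total hydrogens = 4.
Molecular formula: C5H4N2O2

C5H4N2O2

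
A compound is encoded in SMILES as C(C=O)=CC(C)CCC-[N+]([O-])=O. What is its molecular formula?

C8H13NO3

Heavy atoms from the SMILES: 8 C, 1 N, 3 O.
Implicit hydrogens by atom environment:
  4 × C: 1 H each → 4
  3 × C: 2 H each → 6
  2 × O: no H
  1 × C: 3 H
  1 × N (charge +1): no H
  1 × O (charge -1): no H
  Total hydrogens = 13.
Molecular formula: C8H13NO3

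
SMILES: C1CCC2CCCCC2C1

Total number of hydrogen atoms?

18

Hydrogens are implicit in SMILES; fill each atom to its normal valence:
  8 × C: 2 H each → 16
  2 × C: 1 H each → 2
  Total hydrogens = 18.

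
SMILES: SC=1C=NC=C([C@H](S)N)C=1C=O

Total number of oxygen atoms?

The symbol for oxygen appears 1 time in the SMILES.

1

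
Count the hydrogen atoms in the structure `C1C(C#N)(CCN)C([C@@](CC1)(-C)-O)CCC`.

Hydrogens are implicit in SMILES; fill each atom to its normal valence:
  7 × C: 2 H each → 14
  3 × C: no H
  2 × C: 3 H each → 6
  1 × C: 1 H
  1 × N: 2 H
  1 × N: no H
  1 × O: 1 H
  Total hydrogens = 24.

24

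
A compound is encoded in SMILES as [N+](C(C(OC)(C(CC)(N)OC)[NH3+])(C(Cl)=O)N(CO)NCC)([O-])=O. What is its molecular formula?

C11H25ClN5O6+

Heavy atoms from the SMILES: 11 C, 1 Cl, 5 N, 6 O.
Implicit hydrogens by atom environment:
  4 × C: 3 H each → 12
  4 × C: no H
  4 × O: no H
  3 × C: 2 H each → 6
  1 × Cl: no H
  1 × N (charge +1): 3 H
  1 × N: 2 H
  1 × N: 1 H
  1 × N: no H
  1 × N (charge +1): no H
  1 × O: 1 H
  1 × O (charge -1): no H
  Total hydrogens = 25.
Net charge +1.
Molecular formula: C11H25ClN5O6+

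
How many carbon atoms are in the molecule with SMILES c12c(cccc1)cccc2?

10

The symbol for carbon appears 10 times in the SMILES. Lowercase c denotes aromatic carbon and counts toward C.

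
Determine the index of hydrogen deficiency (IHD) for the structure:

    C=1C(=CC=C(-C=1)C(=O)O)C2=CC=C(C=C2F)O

9

Molecular formula from the SMILES: C13H9FO3.
DoU = (2C + 2 + N − H − X)/2 = (2·13 + 2 + 0 − 9 − 1)/2 = 18/2 = 9.
(Structurally: 2 ring(s) + 7 π bond(s) = 9.)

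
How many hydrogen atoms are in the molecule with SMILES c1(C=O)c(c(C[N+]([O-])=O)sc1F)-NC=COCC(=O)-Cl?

Hydrogens are implicit in SMILES; fill each atom to its normal valence:
  4 × C (aromatic): no H
  4 × O: no H
  3 × C: 1 H each → 3
  2 × C: 2 H each → 4
  1 × C: no H
  1 × Cl: no H
  1 × F: no H
  1 × N: 1 H
  1 × N (charge +1): no H
  1 × O (charge -1): no H
  1 × S (aromatic): no H
  Total hydrogens = 8.

8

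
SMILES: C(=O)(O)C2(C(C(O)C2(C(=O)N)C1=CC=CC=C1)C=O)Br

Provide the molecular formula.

Heavy atoms from the SMILES: 1 Br, 13 C, 1 N, 5 O.
Implicit hydrogens by atom environment:
  5 × C (aromatic): 1 H each → 5
  4 × C: no H
  3 × C: 1 H each → 3
  3 × O: no H
  2 × O: 1 H each → 2
  1 × Br: no H
  1 × C (aromatic): no H
  1 × N: 2 H
  Total hydrogens = 12.
Molecular formula: C13H12BrNO5

C13H12BrNO5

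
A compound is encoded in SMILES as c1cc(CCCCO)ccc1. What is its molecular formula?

C10H14O

Heavy atoms from the SMILES: 10 C, 1 O.
Implicit hydrogens by atom environment:
  5 × C (aromatic): 1 H each → 5
  4 × C: 2 H each → 8
  1 × C (aromatic): no H
  1 × O: 1 H
  Total hydrogens = 14.
Molecular formula: C10H14O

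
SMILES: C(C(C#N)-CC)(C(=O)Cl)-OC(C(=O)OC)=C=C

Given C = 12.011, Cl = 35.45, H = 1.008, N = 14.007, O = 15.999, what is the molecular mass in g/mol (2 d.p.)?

257.67

Molecular formula: C11H12ClNO4.
M = 11×12.011 + 1×35.45 + 12×1.008 + 1×14.007 + 4×15.999 = 257.67 g/mol.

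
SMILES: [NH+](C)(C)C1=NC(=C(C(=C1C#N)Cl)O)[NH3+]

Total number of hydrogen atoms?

11

Hydrogens are implicit in SMILES; fill each atom to its normal valence:
  5 × C (aromatic): no H
  2 × C: 3 H each → 6
  1 × C: no H
  1 × Cl: no H
  1 × N (charge +1): 3 H
  1 × N (charge +1): 1 H
  1 × N (aromatic): no H
  1 × N: no H
  1 × O: 1 H
  Total hydrogens = 11.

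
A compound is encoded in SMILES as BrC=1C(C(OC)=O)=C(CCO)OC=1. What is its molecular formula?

Heavy atoms from the SMILES: 1 Br, 8 C, 4 O.
Implicit hydrogens by atom environment:
  3 × C (aromatic): no H
  2 × C: 2 H each → 4
  2 × O: no H
  1 × Br: no H
  1 × C: 3 H
  1 × C (aromatic): 1 H
  1 × C: no H
  1 × O: 1 H
  1 × O (aromatic): no H
  Total hydrogens = 9.
Molecular formula: C8H9BrO4

C8H9BrO4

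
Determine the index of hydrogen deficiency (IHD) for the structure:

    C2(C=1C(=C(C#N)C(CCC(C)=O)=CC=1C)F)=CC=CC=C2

Molecular formula from the SMILES: C18H16FNO.
DoU = (2C + 2 + N − H − X)/2 = (2·18 + 2 + 1 − 16 − 1)/2 = 22/2 = 11.
(Structurally: 2 ring(s) + 9 π bond(s) = 11.)

11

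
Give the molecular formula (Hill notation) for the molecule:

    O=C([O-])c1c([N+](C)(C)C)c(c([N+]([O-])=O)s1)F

C8H9FN2O4S

Heavy atoms from the SMILES: 8 C, 1 F, 2 N, 4 O, 1 S.
Implicit hydrogens by atom environment:
  4 × C (aromatic): no H
  3 × C: 3 H each → 9
  2 × N (charge +1): no H
  2 × O: no H
  2 × O (charge -1): no H
  1 × C: no H
  1 × F: no H
  1 × S (aromatic): no H
  Total hydrogens = 9.
Molecular formula: C8H9FN2O4S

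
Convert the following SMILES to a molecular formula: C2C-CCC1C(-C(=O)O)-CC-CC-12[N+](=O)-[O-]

Heavy atoms from the SMILES: 11 C, 1 N, 4 O.
Implicit hydrogens by atom environment:
  7 × C: 2 H each → 14
  2 × C: 1 H each → 2
  2 × C: no H
  2 × O: no H
  1 × N (charge +1): no H
  1 × O: 1 H
  1 × O (charge -1): no H
  Total hydrogens = 17.
Molecular formula: C11H17NO4

C11H17NO4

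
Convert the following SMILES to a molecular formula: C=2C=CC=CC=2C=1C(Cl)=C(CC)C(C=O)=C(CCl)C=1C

Heavy atoms from the SMILES: 17 C, 2 Cl, 1 O.
Implicit hydrogens by atom environment:
  7 × C (aromatic): no H
  5 × C (aromatic): 1 H each → 5
  2 × C: 3 H each → 6
  2 × C: 2 H each → 4
  2 × Cl: no H
  1 × C: 1 H
  1 × O: no H
  Total hydrogens = 16.
Molecular formula: C17H16Cl2O

C17H16Cl2O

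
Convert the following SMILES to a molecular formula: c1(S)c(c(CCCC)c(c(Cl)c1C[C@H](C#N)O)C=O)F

Heavy atoms from the SMILES: 14 C, 1 Cl, 1 F, 1 N, 2 O, 1 S.
Implicit hydrogens by atom environment:
  6 × C (aromatic): no H
  4 × C: 2 H each → 8
  2 × C: 1 H each → 2
  1 × C: 3 H
  1 × C: no H
  1 × Cl: no H
  1 × F: no H
  1 × N: no H
  1 × O: 1 H
  1 × O: no H
  1 × S: 1 H
  Total hydrogens = 15.
Molecular formula: C14H15ClFNO2S

C14H15ClFNO2S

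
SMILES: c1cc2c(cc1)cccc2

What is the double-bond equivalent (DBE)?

7

Molecular formula from the SMILES: C10H8.
DoU = (2C + 2 + N − H − X)/2 = (2·10 + 2 + 0 − 8 − 0)/2 = 14/2 = 7.
(Structurally: 2 ring(s) + 5 π bond(s) = 7.)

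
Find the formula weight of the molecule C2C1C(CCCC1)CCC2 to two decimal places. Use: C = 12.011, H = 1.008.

138.25

Molecular formula: C10H18.
M = 10×12.011 + 18×1.008 = 138.25 g/mol.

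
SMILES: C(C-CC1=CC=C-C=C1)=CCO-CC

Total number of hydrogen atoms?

18

Hydrogens are implicit in SMILES; fill each atom to its normal valence:
  5 × C (aromatic): 1 H each → 5
  4 × C: 2 H each → 8
  2 × C: 1 H each → 2
  1 × C: 3 H
  1 × C (aromatic): no H
  1 × O: no H
  Total hydrogens = 18.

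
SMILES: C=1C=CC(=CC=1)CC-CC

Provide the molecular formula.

C10H14

Heavy atoms from the SMILES: 10 C.
Implicit hydrogens by atom environment:
  5 × C (aromatic): 1 H each → 5
  3 × C: 2 H each → 6
  1 × C: 3 H
  1 × C (aromatic): no H
  Total hydrogens = 14.
Molecular formula: C10H14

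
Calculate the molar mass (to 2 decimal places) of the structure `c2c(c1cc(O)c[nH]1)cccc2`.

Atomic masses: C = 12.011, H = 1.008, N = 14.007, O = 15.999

Molecular formula: C10H9NO.
M = 10×12.011 + 9×1.008 + 1×14.007 + 1×15.999 = 159.19 g/mol.

159.19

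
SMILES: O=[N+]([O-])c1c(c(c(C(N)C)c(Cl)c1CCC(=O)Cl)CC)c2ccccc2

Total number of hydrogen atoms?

20

Hydrogens are implicit in SMILES; fill each atom to its normal valence:
  7 × C (aromatic): no H
  5 × C (aromatic): 1 H each → 5
  3 × C: 2 H each → 6
  2 × C: 3 H each → 6
  2 × Cl: no H
  2 × O: no H
  1 × C: 1 H
  1 × C: no H
  1 × N: 2 H
  1 × N (charge +1): no H
  1 × O (charge -1): no H
  Total hydrogens = 20.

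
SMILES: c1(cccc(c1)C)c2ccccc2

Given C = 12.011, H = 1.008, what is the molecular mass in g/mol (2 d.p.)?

Molecular formula: C13H12.
M = 13×12.011 + 12×1.008 = 168.24 g/mol.

168.24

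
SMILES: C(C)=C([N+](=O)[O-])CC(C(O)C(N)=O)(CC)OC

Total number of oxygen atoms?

5

The symbol for oxygen appears 5 times in the SMILES.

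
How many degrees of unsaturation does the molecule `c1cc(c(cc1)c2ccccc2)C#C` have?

Molecular formula from the SMILES: C14H10.
DoU = (2C + 2 + N − H − X)/2 = (2·14 + 2 + 0 − 10 − 0)/2 = 20/2 = 10.
(Structurally: 2 ring(s) + 8 π bond(s) = 10.)

10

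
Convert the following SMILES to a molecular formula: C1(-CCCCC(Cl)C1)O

C7H13ClO

Heavy atoms from the SMILES: 7 C, 1 Cl, 1 O.
Implicit hydrogens by atom environment:
  5 × C: 2 H each → 10
  2 × C: 1 H each → 2
  1 × Cl: no H
  1 × O: 1 H
  Total hydrogens = 13.
Molecular formula: C7H13ClO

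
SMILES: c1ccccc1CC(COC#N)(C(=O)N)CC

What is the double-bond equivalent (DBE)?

7

Molecular formula from the SMILES: C13H16N2O2.
DoU = (2C + 2 + N − H − X)/2 = (2·13 + 2 + 2 − 16 − 0)/2 = 14/2 = 7.
(Structurally: 1 ring(s) + 6 π bond(s) = 7.)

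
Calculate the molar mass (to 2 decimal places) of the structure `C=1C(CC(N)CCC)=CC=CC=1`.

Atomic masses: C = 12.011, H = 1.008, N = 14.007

163.26

Molecular formula: C11H17N.
M = 11×12.011 + 17×1.008 + 1×14.007 = 163.26 g/mol.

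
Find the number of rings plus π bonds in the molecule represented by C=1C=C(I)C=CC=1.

4

Molecular formula from the SMILES: C6H5I.
DoU = (2C + 2 + N − H − X)/2 = (2·6 + 2 + 0 − 5 − 1)/2 = 8/2 = 4.
(Structurally: 1 ring(s) + 3 π bond(s) = 4.)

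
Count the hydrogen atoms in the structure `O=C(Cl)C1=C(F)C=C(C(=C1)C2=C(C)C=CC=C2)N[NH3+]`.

13

Hydrogens are implicit in SMILES; fill each atom to its normal valence:
  6 × C (aromatic): 1 H each → 6
  6 × C (aromatic): no H
  1 × C: 3 H
  1 × C: no H
  1 × Cl: no H
  1 × F: no H
  1 × N (charge +1): 3 H
  1 × N: 1 H
  1 × O: no H
  Total hydrogens = 13.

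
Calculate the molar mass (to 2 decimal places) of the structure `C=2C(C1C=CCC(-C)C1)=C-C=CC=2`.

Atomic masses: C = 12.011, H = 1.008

Molecular formula: C13H16.
M = 13×12.011 + 16×1.008 = 172.27 g/mol.

172.27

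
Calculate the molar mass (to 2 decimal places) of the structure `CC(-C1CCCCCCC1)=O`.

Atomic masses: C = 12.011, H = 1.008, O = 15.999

Molecular formula: C10H18O.
M = 10×12.011 + 18×1.008 + 1×15.999 = 154.25 g/mol.

154.25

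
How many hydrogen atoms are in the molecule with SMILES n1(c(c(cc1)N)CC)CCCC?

Hydrogens are implicit in SMILES; fill each atom to its normal valence:
  4 × C: 2 H each → 8
  2 × C: 3 H each → 6
  2 × C (aromatic): 1 H each → 2
  2 × C (aromatic): no H
  1 × N: 2 H
  1 × N (aromatic): no H
  Total hydrogens = 18.

18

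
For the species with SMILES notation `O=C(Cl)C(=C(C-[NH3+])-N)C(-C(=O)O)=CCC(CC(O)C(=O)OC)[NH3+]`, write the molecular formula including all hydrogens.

Heavy atoms from the SMILES: 13 C, 1 Cl, 3 N, 6 O.
Implicit hydrogens by atom environment:
  6 × C: no H
  4 × O: no H
  3 × C: 2 H each → 6
  3 × C: 1 H each → 3
  2 × N (charge +1): 3 H each → 6
  2 × O: 1 H each → 2
  1 × C: 3 H
  1 × Cl: no H
  1 × N: 2 H
  Total hydrogens = 22.
Net charge +2.
Molecular formula: [C13H22ClN3O6]2+

[C13H22ClN3O6]2+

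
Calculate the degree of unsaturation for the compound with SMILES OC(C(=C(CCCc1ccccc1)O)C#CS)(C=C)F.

8

Molecular formula from the SMILES: C16H17FO2S.
DoU = (2C + 2 + N − H − X)/2 = (2·16 + 2 + 0 − 17 − 1)/2 = 16/2 = 8.
(Structurally: 1 ring(s) + 7 π bond(s) = 8.)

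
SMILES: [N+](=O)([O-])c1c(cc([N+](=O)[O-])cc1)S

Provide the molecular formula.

C6H4N2O4S

Heavy atoms from the SMILES: 6 C, 2 N, 4 O, 1 S.
Implicit hydrogens by atom environment:
  3 × C (aromatic): 1 H each → 3
  3 × C (aromatic): no H
  2 × N (charge +1): no H
  2 × O: no H
  2 × O (charge -1): no H
  1 × S: 1 H
  Total hydrogens = 4.
Molecular formula: C6H4N2O4S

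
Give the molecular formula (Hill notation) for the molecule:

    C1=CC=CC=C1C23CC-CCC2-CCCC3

C16H22

Heavy atoms from the SMILES: 16 C.
Implicit hydrogens by atom environment:
  8 × C: 2 H each → 16
  5 × C (aromatic): 1 H each → 5
  1 × C: 1 H
  1 × C: no H
  1 × C (aromatic): no H
  Total hydrogens = 22.
Molecular formula: C16H22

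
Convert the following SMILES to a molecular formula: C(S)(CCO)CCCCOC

Heavy atoms from the SMILES: 8 C, 2 O, 1 S.
Implicit hydrogens by atom environment:
  6 × C: 2 H each → 12
  1 × C: 3 H
  1 × C: 1 H
  1 × O: 1 H
  1 × O: no H
  1 × S: 1 H
  Total hydrogens = 18.
Molecular formula: C8H18O2S

C8H18O2S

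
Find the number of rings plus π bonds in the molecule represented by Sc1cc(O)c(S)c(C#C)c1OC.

6

Molecular formula from the SMILES: C9H8O2S2.
DoU = (2C + 2 + N − H − X)/2 = (2·9 + 2 + 0 − 8 − 0)/2 = 12/2 = 6.
(Structurally: 1 ring(s) + 5 π bond(s) = 6.)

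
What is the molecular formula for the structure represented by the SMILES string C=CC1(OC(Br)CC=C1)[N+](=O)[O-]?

Heavy atoms from the SMILES: 1 Br, 7 C, 1 N, 3 O.
Implicit hydrogens by atom environment:
  4 × C: 1 H each → 4
  2 × C: 2 H each → 4
  2 × O: no H
  1 × Br: no H
  1 × C: no H
  1 × N (charge +1): no H
  1 × O (charge -1): no H
  Total hydrogens = 8.
Molecular formula: C7H8BrNO3

C7H8BrNO3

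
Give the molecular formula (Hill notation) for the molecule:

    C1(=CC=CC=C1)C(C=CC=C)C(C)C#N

Heavy atoms from the SMILES: 14 C, 1 N.
Implicit hydrogens by atom environment:
  5 × C: 1 H each → 5
  5 × C (aromatic): 1 H each → 5
  1 × C: 3 H
  1 × C: 2 H
  1 × C: no H
  1 × C (aromatic): no H
  1 × N: no H
  Total hydrogens = 15.
Molecular formula: C14H15N

C14H15N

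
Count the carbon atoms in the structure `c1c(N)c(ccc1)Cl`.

6

The symbol for carbon appears 6 times in the SMILES. Lowercase c denotes aromatic carbon and counts toward C.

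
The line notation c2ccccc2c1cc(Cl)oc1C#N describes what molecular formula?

Heavy atoms from the SMILES: 11 C, 1 Cl, 1 N, 1 O.
Implicit hydrogens by atom environment:
  6 × C (aromatic): 1 H each → 6
  4 × C (aromatic): no H
  1 × C: no H
  1 × Cl: no H
  1 × N: no H
  1 × O (aromatic): no H
  Total hydrogens = 6.
Molecular formula: C11H6ClNO

C11H6ClNO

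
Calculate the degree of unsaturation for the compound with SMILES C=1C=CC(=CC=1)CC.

Molecular formula from the SMILES: C8H10.
DoU = (2C + 2 + N − H − X)/2 = (2·8 + 2 + 0 − 10 − 0)/2 = 8/2 = 4.
(Structurally: 1 ring(s) + 3 π bond(s) = 4.)

4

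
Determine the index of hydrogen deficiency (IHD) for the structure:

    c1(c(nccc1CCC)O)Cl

Molecular formula from the SMILES: C8H10ClNO.
DoU = (2C + 2 + N − H − X)/2 = (2·8 + 2 + 1 − 10 − 1)/2 = 8/2 = 4.
(Structurally: 1 ring(s) + 3 π bond(s) = 4.)

4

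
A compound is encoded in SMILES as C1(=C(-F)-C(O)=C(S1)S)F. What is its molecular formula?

C4H2F2OS2

Heavy atoms from the SMILES: 4 C, 2 F, 1 O, 2 S.
Implicit hydrogens by atom environment:
  4 × C (aromatic): no H
  2 × F: no H
  1 × O: 1 H
  1 × S: 1 H
  1 × S (aromatic): no H
  Total hydrogens = 2.
Molecular formula: C4H2F2OS2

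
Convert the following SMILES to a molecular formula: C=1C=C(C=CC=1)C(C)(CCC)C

Heavy atoms from the SMILES: 12 C.
Implicit hydrogens by atom environment:
  5 × C (aromatic): 1 H each → 5
  3 × C: 3 H each → 9
  2 × C: 2 H each → 4
  1 × C: no H
  1 × C (aromatic): no H
  Total hydrogens = 18.
Molecular formula: C12H18

C12H18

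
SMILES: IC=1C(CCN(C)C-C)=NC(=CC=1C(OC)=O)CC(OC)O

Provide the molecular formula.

C15H23IN2O4

Heavy atoms from the SMILES: 15 C, 1 I, 2 N, 4 O.
Implicit hydrogens by atom environment:
  4 × C: 3 H each → 12
  4 × C: 2 H each → 8
  4 × C (aromatic): no H
  3 × O: no H
  1 × C (aromatic): 1 H
  1 × C: 1 H
  1 × C: no H
  1 × I: no H
  1 × N (aromatic): no H
  1 × N: no H
  1 × O: 1 H
  Total hydrogens = 23.
Molecular formula: C15H23IN2O4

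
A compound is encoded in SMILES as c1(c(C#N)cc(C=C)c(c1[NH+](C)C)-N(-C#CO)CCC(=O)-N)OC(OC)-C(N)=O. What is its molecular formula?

C19H24N5O5+

Heavy atoms from the SMILES: 19 C, 5 N, 5 O.
Implicit hydrogens by atom environment:
  5 × C (aromatic): no H
  5 × C: no H
  4 × O: no H
  3 × C: 3 H each → 9
  3 × C: 2 H each → 6
  2 × C: 1 H each → 2
  2 × N: 2 H each → 4
  2 × N: no H
  1 × C (aromatic): 1 H
  1 × N (charge +1): 1 H
  1 × O: 1 H
  Total hydrogens = 24.
Net charge +1.
Molecular formula: C19H24N5O5+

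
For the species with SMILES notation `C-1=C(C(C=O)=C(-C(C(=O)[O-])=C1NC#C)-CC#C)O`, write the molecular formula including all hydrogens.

Heavy atoms from the SMILES: 13 C, 1 N, 4 O.
Implicit hydrogens by atom environment:
  5 × C (aromatic): no H
  3 × C: 1 H each → 3
  3 × C: no H
  2 × O: no H
  1 × C: 2 H
  1 × C (aromatic): 1 H
  1 × N: 1 H
  1 × O: 1 H
  1 × O (charge -1): no H
  Total hydrogens = 8.
Net charge -1.
Molecular formula: C13H8NO4-

C13H8NO4-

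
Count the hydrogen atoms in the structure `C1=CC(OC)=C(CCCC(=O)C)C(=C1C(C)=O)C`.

Hydrogens are implicit in SMILES; fill each atom to its normal valence:
  4 × C: 3 H each → 12
  4 × C (aromatic): no H
  3 × C: 2 H each → 6
  3 × O: no H
  2 × C (aromatic): 1 H each → 2
  2 × C: no H
  Total hydrogens = 20.

20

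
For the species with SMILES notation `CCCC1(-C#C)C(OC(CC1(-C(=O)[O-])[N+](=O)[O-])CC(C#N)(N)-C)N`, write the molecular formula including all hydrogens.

Heavy atoms from the SMILES: 15 C, 4 N, 5 O.
Implicit hydrogens by atom environment:
  6 × C: no H
  4 × C: 2 H each → 8
  3 × C: 1 H each → 3
  3 × O: no H
  2 × C: 3 H each → 6
  2 × N: 2 H each → 4
  2 × O (charge -1): no H
  1 × N: no H
  1 × N (charge +1): no H
  Total hydrogens = 21.
Net charge -1.
Molecular formula: C15H21N4O5-

C15H21N4O5-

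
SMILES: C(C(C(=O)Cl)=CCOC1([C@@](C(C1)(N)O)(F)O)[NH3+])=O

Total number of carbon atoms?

The symbol for carbon appears 9 times in the SMILES. (Cl is a single chlorine, not C + l.)

9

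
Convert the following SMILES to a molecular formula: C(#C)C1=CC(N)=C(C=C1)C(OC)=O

Heavy atoms from the SMILES: 10 C, 1 N, 2 O.
Implicit hydrogens by atom environment:
  3 × C (aromatic): 1 H each → 3
  3 × C (aromatic): no H
  2 × C: no H
  2 × O: no H
  1 × C: 3 H
  1 × C: 1 H
  1 × N: 2 H
  Total hydrogens = 9.
Molecular formula: C10H9NO2

C10H9NO2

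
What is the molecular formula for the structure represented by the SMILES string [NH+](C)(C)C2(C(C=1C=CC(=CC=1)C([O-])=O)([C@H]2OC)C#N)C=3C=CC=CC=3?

Heavy atoms from the SMILES: 20 C, 2 N, 3 O.
Implicit hydrogens by atom environment:
  9 × C (aromatic): 1 H each → 9
  4 × C: no H
  3 × C: 3 H each → 9
  3 × C (aromatic): no H
  2 × O: no H
  1 × C: 1 H
  1 × N (charge +1): 1 H
  1 × N: no H
  1 × O (charge -1): no H
  Total hydrogens = 20.
Molecular formula: C20H20N2O3

C20H20N2O3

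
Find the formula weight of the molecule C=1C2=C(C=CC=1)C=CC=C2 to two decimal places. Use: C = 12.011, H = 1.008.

Molecular formula: C10H8.
M = 10×12.011 + 8×1.008 = 128.17 g/mol.

128.17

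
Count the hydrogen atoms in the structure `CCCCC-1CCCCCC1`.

22

Hydrogens are implicit in SMILES; fill each atom to its normal valence:
  9 × C: 2 H each → 18
  1 × C: 3 H
  1 × C: 1 H
  Total hydrogens = 22.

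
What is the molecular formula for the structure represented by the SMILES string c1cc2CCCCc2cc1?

Heavy atoms from the SMILES: 10 C.
Implicit hydrogens by atom environment:
  4 × C: 2 H each → 8
  4 × C (aromatic): 1 H each → 4
  2 × C (aromatic): no H
  Total hydrogens = 12.
Molecular formula: C10H12

C10H12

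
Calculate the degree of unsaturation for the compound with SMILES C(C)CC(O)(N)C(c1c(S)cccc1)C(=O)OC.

5

Molecular formula from the SMILES: C13H19NO3S.
DoU = (2C + 2 + N − H − X)/2 = (2·13 + 2 + 1 − 19 − 0)/2 = 10/2 = 5.
(Structurally: 1 ring(s) + 4 π bond(s) = 5.)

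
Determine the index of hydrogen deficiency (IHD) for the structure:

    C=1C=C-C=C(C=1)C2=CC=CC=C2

Molecular formula from the SMILES: C12H10.
DoU = (2C + 2 + N − H − X)/2 = (2·12 + 2 + 0 − 10 − 0)/2 = 16/2 = 8.
(Structurally: 2 ring(s) + 6 π bond(s) = 8.)

8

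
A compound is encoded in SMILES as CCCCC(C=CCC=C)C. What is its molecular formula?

C11H20

Heavy atoms from the SMILES: 11 C.
Implicit hydrogens by atom environment:
  5 × C: 2 H each → 10
  4 × C: 1 H each → 4
  2 × C: 3 H each → 6
  Total hydrogens = 20.
Molecular formula: C11H20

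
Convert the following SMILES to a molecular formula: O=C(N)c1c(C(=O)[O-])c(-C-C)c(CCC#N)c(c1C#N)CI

C15H13IN3O3-

Heavy atoms from the SMILES: 15 C, 1 I, 3 N, 3 O.
Implicit hydrogens by atom environment:
  6 × C (aromatic): no H
  4 × C: 2 H each → 8
  4 × C: no H
  2 × N: no H
  2 × O: no H
  1 × C: 3 H
  1 × I: no H
  1 × N: 2 H
  1 × O (charge -1): no H
  Total hydrogens = 13.
Net charge -1.
Molecular formula: C15H13IN3O3-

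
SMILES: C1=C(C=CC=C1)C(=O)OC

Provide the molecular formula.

Heavy atoms from the SMILES: 8 C, 2 O.
Implicit hydrogens by atom environment:
  5 × C (aromatic): 1 H each → 5
  2 × O: no H
  1 × C: 3 H
  1 × C (aromatic): no H
  1 × C: no H
  Total hydrogens = 8.
Molecular formula: C8H8O2

C8H8O2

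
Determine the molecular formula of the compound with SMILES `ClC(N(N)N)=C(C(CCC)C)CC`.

Heavy atoms from the SMILES: 9 C, 1 Cl, 3 N.
Implicit hydrogens by atom environment:
  3 × C: 3 H each → 9
  3 × C: 2 H each → 6
  2 × C: no H
  2 × N: 2 H each → 4
  1 × C: 1 H
  1 × Cl: no H
  1 × N: no H
  Total hydrogens = 20.
Molecular formula: C9H20ClN3

C9H20ClN3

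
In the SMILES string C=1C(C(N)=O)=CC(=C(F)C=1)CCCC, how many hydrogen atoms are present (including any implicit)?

Hydrogens are implicit in SMILES; fill each atom to its normal valence:
  3 × C: 2 H each → 6
  3 × C (aromatic): 1 H each → 3
  3 × C (aromatic): no H
  1 × C: 3 H
  1 × C: no H
  1 × F: no H
  1 × N: 2 H
  1 × O: no H
  Total hydrogens = 14.

14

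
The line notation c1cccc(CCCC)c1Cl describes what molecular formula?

C10H13Cl

Heavy atoms from the SMILES: 10 C, 1 Cl.
Implicit hydrogens by atom environment:
  4 × C (aromatic): 1 H each → 4
  3 × C: 2 H each → 6
  2 × C (aromatic): no H
  1 × C: 3 H
  1 × Cl: no H
  Total hydrogens = 13.
Molecular formula: C10H13Cl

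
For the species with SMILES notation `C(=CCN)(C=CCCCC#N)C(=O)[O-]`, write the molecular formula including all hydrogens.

C10H13N2O2-

Heavy atoms from the SMILES: 10 C, 2 N, 2 O.
Implicit hydrogens by atom environment:
  4 × C: 2 H each → 8
  3 × C: 1 H each → 3
  3 × C: no H
  1 × N: 2 H
  1 × N: no H
  1 × O: no H
  1 × O (charge -1): no H
  Total hydrogens = 13.
Net charge -1.
Molecular formula: C10H13N2O2-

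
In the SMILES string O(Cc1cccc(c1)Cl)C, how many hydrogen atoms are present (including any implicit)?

9

Hydrogens are implicit in SMILES; fill each atom to its normal valence:
  4 × C (aromatic): 1 H each → 4
  2 × C (aromatic): no H
  1 × C: 3 H
  1 × C: 2 H
  1 × Cl: no H
  1 × O: no H
  Total hydrogens = 9.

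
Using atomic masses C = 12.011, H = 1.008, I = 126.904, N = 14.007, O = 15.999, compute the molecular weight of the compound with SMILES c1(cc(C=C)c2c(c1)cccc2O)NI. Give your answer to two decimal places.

Molecular formula: C12H10INO.
M = 12×12.011 + 10×1.008 + 1×126.904 + 1×14.007 + 1×15.999 = 311.12 g/mol.

311.12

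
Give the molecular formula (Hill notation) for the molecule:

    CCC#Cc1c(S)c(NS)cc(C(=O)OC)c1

C12H13NO2S2

Heavy atoms from the SMILES: 12 C, 1 N, 2 O, 2 S.
Implicit hydrogens by atom environment:
  4 × C (aromatic): no H
  3 × C: no H
  2 × C: 3 H each → 6
  2 × C (aromatic): 1 H each → 2
  2 × O: no H
  2 × S: 1 H each → 2
  1 × C: 2 H
  1 × N: 1 H
  Total hydrogens = 13.
Molecular formula: C12H13NO2S2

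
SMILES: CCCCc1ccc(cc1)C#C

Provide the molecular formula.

Heavy atoms from the SMILES: 12 C.
Implicit hydrogens by atom environment:
  4 × C (aromatic): 1 H each → 4
  3 × C: 2 H each → 6
  2 × C (aromatic): no H
  1 × C: 3 H
  1 × C: 1 H
  1 × C: no H
  Total hydrogens = 14.
Molecular formula: C12H14

C12H14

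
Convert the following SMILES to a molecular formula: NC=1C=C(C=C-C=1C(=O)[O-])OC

Heavy atoms from the SMILES: 8 C, 1 N, 3 O.
Implicit hydrogens by atom environment:
  3 × C (aromatic): 1 H each → 3
  3 × C (aromatic): no H
  2 × O: no H
  1 × C: 3 H
  1 × C: no H
  1 × N: 2 H
  1 × O (charge -1): no H
  Total hydrogens = 8.
Net charge -1.
Molecular formula: C8H8NO3-

C8H8NO3-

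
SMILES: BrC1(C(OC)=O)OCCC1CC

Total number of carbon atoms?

8

The symbol for carbon appears 8 times in the SMILES.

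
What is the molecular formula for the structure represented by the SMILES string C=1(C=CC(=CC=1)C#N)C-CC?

Heavy atoms from the SMILES: 10 C, 1 N.
Implicit hydrogens by atom environment:
  4 × C (aromatic): 1 H each → 4
  2 × C: 2 H each → 4
  2 × C (aromatic): no H
  1 × C: 3 H
  1 × C: no H
  1 × N: no H
  Total hydrogens = 11.
Molecular formula: C10H11N

C10H11N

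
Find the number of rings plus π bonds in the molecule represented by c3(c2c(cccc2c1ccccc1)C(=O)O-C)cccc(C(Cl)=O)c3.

14

Molecular formula from the SMILES: C21H15ClO3.
DoU = (2C + 2 + N − H − X)/2 = (2·21 + 2 + 0 − 15 − 1)/2 = 28/2 = 14.
(Structurally: 3 ring(s) + 11 π bond(s) = 14.)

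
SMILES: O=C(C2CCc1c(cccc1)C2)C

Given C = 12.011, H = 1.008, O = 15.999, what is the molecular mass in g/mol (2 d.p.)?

Molecular formula: C12H14O.
M = 12×12.011 + 14×1.008 + 1×15.999 = 174.24 g/mol.

174.24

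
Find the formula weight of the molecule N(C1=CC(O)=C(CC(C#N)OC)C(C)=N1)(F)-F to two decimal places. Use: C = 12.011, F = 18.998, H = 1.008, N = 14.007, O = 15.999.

Molecular formula: C10H11F2N3O2.
M = 10×12.011 + 2×18.998 + 11×1.008 + 3×14.007 + 2×15.999 = 243.21 g/mol.

243.21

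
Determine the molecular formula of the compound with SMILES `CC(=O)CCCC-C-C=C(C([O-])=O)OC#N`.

Heavy atoms from the SMILES: 11 C, 1 N, 4 O.
Implicit hydrogens by atom environment:
  5 × C: 2 H each → 10
  4 × C: no H
  3 × O: no H
  1 × C: 3 H
  1 × C: 1 H
  1 × N: no H
  1 × O (charge -1): no H
  Total hydrogens = 14.
Net charge -1.
Molecular formula: C11H14NO4-

C11H14NO4-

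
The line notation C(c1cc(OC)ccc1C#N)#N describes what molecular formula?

C9H6N2O

Heavy atoms from the SMILES: 9 C, 2 N, 1 O.
Implicit hydrogens by atom environment:
  3 × C (aromatic): 1 H each → 3
  3 × C (aromatic): no H
  2 × C: no H
  2 × N: no H
  1 × C: 3 H
  1 × O: no H
  Total hydrogens = 6.
Molecular formula: C9H6N2O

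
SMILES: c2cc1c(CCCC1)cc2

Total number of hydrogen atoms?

12

Hydrogens are implicit in SMILES; fill each atom to its normal valence:
  4 × C: 2 H each → 8
  4 × C (aromatic): 1 H each → 4
  2 × C (aromatic): no H
  Total hydrogens = 12.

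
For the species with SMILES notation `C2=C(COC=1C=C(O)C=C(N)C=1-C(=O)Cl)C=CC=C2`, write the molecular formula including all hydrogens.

C14H12ClNO3

Heavy atoms from the SMILES: 14 C, 1 Cl, 1 N, 3 O.
Implicit hydrogens by atom environment:
  7 × C (aromatic): 1 H each → 7
  5 × C (aromatic): no H
  2 × O: no H
  1 × C: 2 H
  1 × C: no H
  1 × Cl: no H
  1 × N: 2 H
  1 × O: 1 H
  Total hydrogens = 12.
Molecular formula: C14H12ClNO3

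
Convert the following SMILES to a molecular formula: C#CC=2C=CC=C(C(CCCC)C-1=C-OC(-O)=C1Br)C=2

Heavy atoms from the SMILES: 1 Br, 17 C, 2 O.
Implicit hydrogens by atom environment:
  5 × C (aromatic): 1 H each → 5
  5 × C (aromatic): no H
  3 × C: 2 H each → 6
  2 × C: 1 H each → 2
  1 × Br: no H
  1 × C: 3 H
  1 × C: no H
  1 × O: 1 H
  1 × O (aromatic): no H
  Total hydrogens = 17.
Molecular formula: C17H17BrO2

C17H17BrO2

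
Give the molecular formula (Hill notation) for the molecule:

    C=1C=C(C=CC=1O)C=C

C8H8O

Heavy atoms from the SMILES: 8 C, 1 O.
Implicit hydrogens by atom environment:
  4 × C (aromatic): 1 H each → 4
  2 × C (aromatic): no H
  1 × C: 2 H
  1 × C: 1 H
  1 × O: 1 H
  Total hydrogens = 8.
Molecular formula: C8H8O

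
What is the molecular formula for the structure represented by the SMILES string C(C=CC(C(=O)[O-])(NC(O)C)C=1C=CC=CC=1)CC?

Heavy atoms from the SMILES: 15 C, 1 N, 3 O.
Implicit hydrogens by atom environment:
  5 × C (aromatic): 1 H each → 5
  3 × C: 1 H each → 3
  2 × C: 3 H each → 6
  2 × C: 2 H each → 4
  2 × C: no H
  1 × C (aromatic): no H
  1 × N: 1 H
  1 × O: 1 H
  1 × O: no H
  1 × O (charge -1): no H
  Total hydrogens = 20.
Net charge -1.
Molecular formula: C15H20NO3-

C15H20NO3-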